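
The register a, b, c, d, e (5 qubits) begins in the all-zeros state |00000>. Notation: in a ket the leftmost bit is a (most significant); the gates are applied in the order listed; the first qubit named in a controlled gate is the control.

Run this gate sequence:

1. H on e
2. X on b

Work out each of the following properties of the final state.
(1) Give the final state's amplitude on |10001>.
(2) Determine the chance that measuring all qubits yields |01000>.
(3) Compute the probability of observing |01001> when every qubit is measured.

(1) The amplitude on |10001> is 0.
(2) Outcome |01000> occurs with probability 1/2.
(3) A full measurement returns |01001> with probability 1/2.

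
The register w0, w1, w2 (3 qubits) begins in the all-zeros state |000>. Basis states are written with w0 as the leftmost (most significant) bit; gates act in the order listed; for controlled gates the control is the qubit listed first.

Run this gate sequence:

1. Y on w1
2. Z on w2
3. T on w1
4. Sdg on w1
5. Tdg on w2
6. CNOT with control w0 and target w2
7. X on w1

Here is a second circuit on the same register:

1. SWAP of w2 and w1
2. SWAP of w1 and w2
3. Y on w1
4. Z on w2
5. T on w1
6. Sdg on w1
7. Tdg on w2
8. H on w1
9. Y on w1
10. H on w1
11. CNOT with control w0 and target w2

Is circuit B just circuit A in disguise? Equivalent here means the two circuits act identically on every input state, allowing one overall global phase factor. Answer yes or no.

No: there is an input state on which the two circuits produce genuinely different outputs (not merely differing by a phase).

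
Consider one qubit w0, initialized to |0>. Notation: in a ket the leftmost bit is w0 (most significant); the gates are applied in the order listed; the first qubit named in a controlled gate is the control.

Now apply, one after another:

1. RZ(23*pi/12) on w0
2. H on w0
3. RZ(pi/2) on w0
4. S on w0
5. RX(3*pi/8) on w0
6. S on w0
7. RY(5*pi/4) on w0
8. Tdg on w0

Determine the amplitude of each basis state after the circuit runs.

After the circuit, the state carries amplitude sqrt(2)*sqrt(sqrt(2)/4 + 1/2)*exp(-17*I*pi/24)*cos(3*pi/16)/2 - sqrt(2)*sqrt(sqrt(2)/4 + 1/2)*exp(19*I*pi/24)*sin(3*pi/16)/2 - sqrt(2)*sqrt(1/2 - sqrt(2)/4)*exp(19*I*pi/24)*cos(3*pi/16)/2 - sqrt(2)*sqrt(1/2 - sqrt(2)/4)*exp(-17*I*pi/24)*sin(3*pi/16)/2 on |0>, -sqrt(2)*sqrt(1/2 - sqrt(2)/4)*exp(13*I*pi/24)*sin(3*pi/16)/2 + sqrt(2)*sqrt(sqrt(2)/4 + 1/2)*exp(-23*I*pi/24)*sin(3*pi/16)/2 + sqrt(2)*sqrt(1/2 - sqrt(2)/4)*exp(-23*I*pi/24)*cos(3*pi/16)/2 + sqrt(2)*sqrt(sqrt(2)/4 + 1/2)*exp(13*I*pi/24)*cos(3*pi/16)/2 on |1>.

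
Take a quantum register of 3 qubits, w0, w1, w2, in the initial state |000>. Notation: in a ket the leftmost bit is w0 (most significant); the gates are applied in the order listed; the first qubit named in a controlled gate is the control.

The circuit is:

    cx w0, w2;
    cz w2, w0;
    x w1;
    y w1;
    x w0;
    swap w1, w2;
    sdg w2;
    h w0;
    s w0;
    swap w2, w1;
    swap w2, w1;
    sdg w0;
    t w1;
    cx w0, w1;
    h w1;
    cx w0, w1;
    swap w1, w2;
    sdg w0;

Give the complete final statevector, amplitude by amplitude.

The final amplitudes are -I/2 on |000>, -I/2 on |001>, 0 on |010>, 0 on |011>, -1/2 on |100>, 1/2 on |101>, 0 on |110>, 0 on |111>. Key observation: gates 9-12 undo each other exactly, leaving only the rest of the circuit to track.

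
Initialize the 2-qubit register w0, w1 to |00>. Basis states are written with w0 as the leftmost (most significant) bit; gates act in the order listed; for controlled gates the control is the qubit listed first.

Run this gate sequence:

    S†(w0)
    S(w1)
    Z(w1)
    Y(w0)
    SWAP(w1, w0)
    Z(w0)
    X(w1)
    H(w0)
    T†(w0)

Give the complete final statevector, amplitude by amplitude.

After the circuit, the state carries amplitude sqrt(2)*I/2 on |00>, 0 on |01>, sqrt(2)*exp(I*pi/4)/2 on |10>, 0 on |11>.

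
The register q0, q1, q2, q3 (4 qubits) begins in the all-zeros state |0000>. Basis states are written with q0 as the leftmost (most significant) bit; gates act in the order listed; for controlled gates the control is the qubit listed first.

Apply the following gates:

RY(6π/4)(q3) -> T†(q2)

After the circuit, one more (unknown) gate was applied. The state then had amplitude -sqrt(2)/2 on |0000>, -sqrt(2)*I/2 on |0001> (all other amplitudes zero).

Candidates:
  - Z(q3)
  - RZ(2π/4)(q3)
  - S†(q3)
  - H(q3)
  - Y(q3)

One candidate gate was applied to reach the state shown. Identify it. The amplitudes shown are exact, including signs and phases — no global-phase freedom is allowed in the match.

The applied gate was S†(q3).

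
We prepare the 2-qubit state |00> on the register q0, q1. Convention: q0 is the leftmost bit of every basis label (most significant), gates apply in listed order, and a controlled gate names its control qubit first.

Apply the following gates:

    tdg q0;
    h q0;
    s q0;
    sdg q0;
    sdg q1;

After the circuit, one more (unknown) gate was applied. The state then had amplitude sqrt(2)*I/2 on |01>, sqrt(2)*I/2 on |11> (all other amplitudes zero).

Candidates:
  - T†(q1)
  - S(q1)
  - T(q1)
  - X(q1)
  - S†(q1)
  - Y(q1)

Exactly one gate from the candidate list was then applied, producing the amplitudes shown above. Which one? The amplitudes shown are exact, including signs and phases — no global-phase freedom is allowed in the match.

The unique candidate consistent with the amplitudes is Y(q1). Key observation: gates 3-4 undo each other exactly, leaving only the rest of the circuit to track.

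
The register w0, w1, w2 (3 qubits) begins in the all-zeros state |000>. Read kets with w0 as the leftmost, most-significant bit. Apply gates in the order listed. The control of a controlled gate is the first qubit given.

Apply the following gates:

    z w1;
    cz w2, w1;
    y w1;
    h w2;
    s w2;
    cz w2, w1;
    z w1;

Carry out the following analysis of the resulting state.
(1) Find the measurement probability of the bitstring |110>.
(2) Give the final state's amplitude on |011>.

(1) The probability of measuring |110> is 0.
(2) The final state's coefficient on |011> equals -sqrt(2)/2.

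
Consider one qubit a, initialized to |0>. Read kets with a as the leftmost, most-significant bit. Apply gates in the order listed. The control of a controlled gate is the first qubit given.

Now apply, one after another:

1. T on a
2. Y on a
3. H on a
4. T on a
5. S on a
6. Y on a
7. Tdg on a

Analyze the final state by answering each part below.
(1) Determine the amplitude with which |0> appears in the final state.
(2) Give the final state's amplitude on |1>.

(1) The final state's coefficient on |0> equals -sqrt(2)*exp(3*I*pi/4)/2.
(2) The final state's coefficient on |1> equals sqrt(2)*exp(3*I*pi/4)/2.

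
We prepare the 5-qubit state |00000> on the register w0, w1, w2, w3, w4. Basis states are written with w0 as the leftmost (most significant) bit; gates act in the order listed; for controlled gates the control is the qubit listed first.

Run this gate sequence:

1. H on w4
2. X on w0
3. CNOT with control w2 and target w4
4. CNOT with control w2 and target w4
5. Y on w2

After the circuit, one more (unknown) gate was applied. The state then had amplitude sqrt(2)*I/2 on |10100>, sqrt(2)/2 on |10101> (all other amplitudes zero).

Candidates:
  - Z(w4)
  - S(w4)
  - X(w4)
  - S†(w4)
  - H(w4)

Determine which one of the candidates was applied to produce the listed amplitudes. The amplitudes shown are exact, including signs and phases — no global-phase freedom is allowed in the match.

It was S†(w4) that produced the state shown. Key observation: gates 3-4 undo each other exactly, leaving only the rest of the circuit to track.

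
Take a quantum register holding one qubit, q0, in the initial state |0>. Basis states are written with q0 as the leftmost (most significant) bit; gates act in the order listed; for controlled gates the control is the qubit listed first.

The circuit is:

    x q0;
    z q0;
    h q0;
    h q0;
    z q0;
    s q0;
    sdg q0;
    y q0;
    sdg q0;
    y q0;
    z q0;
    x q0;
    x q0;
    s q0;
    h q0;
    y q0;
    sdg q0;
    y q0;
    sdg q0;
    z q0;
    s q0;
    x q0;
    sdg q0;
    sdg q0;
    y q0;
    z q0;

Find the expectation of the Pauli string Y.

In the final state, Y has expectation -1.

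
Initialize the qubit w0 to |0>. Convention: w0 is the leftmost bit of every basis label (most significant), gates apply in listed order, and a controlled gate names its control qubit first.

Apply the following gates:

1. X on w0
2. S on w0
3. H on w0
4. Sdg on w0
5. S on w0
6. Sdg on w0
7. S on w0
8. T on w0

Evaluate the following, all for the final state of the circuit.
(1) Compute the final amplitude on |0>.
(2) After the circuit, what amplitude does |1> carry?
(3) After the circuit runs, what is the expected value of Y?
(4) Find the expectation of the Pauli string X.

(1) The amplitude on |0> is sqrt(2)*I/2. Key observation: gates 4-7 undo each other exactly, leaving only the rest of the circuit to track.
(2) The amplitude on |1> is -sqrt(2)*exp(3*I*pi/4)/2.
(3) The expectation value of Y is -sqrt(2)/2.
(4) The observable X averages to -sqrt(2)/2.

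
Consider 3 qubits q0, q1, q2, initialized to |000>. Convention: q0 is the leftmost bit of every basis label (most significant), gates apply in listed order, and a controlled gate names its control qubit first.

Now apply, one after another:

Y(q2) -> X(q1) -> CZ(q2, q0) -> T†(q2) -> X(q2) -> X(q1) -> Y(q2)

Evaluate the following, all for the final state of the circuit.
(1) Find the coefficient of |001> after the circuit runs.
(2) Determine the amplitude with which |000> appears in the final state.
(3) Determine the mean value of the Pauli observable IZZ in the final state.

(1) The final state's coefficient on |001> equals exp(3*I*pi/4).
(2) |000> carries amplitude 0 in the final state.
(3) In the final state, IZZ has expectation -1.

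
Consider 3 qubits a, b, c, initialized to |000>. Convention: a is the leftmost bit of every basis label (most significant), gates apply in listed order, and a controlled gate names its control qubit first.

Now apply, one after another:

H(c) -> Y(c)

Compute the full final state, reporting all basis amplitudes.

The final amplitudes are -sqrt(2)*I/2 on |000>, sqrt(2)*I/2 on |001>, and 0 on every other basis state.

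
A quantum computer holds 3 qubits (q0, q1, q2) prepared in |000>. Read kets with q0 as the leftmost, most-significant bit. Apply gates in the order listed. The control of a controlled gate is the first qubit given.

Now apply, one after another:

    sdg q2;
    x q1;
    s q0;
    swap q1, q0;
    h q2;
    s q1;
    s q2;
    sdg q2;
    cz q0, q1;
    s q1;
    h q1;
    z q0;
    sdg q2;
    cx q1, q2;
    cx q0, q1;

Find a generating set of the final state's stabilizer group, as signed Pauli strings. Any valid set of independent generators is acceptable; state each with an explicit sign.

One valid set of independent stabilizer generators is +IYZ, +IZY, -ZII (any independent generating set of the same group is equally correct).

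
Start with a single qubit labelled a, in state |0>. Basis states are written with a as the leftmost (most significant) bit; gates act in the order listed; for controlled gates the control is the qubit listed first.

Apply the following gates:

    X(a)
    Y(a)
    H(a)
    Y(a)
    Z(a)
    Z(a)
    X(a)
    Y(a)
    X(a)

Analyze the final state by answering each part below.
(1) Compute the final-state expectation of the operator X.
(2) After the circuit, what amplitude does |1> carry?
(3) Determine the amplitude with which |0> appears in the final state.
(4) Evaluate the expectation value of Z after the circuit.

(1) In the final state, X has expectation 1.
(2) |1> carries amplitude sqrt(2)*I/2 in the final state.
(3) |0> carries amplitude sqrt(2)*I/2 in the final state.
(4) In the final state, Z has expectation 0.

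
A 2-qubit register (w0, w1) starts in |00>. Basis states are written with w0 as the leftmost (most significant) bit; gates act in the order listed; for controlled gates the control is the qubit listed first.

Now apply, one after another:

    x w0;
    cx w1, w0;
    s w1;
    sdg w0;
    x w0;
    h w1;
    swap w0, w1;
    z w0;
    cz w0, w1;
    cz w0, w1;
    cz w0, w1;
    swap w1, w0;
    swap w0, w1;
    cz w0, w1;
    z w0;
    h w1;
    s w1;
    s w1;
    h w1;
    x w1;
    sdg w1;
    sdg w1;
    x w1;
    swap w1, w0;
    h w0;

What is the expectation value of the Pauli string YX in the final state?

The expectation value of YX is 0.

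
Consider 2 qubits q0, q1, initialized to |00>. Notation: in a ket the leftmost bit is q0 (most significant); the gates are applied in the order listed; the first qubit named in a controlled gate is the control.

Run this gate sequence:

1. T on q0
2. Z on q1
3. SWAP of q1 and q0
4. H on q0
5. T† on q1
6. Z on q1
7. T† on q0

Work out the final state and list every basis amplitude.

The resulting statevector has amplitude sqrt(2)/2 on |00>, 0 on |01>, -sqrt(2)*exp(3*I*pi/4)/2 on |10>, 0 on |11>.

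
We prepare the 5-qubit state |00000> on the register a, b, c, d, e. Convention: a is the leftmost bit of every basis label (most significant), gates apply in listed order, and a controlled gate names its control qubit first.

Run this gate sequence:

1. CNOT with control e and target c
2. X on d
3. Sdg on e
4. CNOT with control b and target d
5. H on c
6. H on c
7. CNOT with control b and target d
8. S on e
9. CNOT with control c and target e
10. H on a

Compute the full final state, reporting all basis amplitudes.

After the circuit, the state carries amplitude sqrt(2)/2 on |00010>, sqrt(2)/2 on |10010>, and 0 on every other basis state.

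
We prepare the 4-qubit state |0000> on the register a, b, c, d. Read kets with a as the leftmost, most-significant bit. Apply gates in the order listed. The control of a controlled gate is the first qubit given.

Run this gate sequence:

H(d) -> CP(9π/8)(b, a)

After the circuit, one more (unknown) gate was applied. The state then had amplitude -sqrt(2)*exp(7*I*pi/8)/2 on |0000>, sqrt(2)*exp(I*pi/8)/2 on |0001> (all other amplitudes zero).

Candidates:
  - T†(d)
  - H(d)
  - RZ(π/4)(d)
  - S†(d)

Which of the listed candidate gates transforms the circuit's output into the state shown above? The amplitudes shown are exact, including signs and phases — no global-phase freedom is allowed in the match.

The unique candidate consistent with the amplitudes is RZ(π/4)(d).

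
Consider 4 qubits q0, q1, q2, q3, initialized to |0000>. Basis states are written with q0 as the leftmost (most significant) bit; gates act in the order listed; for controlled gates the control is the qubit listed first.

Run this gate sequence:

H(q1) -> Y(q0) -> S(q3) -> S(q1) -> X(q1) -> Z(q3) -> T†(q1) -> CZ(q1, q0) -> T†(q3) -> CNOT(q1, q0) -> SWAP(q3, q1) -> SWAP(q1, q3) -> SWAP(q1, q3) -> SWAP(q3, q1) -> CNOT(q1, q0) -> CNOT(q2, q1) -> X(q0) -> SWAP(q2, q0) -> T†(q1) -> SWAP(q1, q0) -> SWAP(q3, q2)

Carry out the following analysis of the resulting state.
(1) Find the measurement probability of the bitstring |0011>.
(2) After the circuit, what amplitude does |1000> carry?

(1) The probability of measuring |0011> is 0.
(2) |1000> carries amplitude -sqrt(2)/2 in the final state.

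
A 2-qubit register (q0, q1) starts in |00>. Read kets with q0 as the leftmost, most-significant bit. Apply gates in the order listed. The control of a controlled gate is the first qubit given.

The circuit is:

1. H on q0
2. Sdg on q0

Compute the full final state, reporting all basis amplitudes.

After the circuit, the state carries amplitude sqrt(2)/2 on |00>, 0 on |01>, -sqrt(2)*I/2 on |10>, 0 on |11>.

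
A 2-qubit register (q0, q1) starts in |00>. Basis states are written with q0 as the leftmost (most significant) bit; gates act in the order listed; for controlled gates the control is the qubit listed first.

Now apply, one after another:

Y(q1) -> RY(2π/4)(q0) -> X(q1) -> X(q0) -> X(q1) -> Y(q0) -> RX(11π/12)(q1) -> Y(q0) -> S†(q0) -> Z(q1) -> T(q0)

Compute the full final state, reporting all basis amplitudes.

The final amplitudes are sqrt(4 - 2*sqrt(2))/8 + sqrt(6*sqrt(2) + 12)/8 on |00>, -I*sqrt(2*sqrt(2) + 4)/8 + I*sqrt(12 - 6*sqrt(2))/8 on |01>, (-sqrt(6*sqrt(2) + 12)/8 - sqrt(4 - 2*sqrt(2))/8)*exp(3*I*pi/4) on |10>, (-sqrt(2*sqrt(2) + 4)/8 + sqrt(12 - 6*sqrt(2))/8)*exp(I*pi/4) on |11>.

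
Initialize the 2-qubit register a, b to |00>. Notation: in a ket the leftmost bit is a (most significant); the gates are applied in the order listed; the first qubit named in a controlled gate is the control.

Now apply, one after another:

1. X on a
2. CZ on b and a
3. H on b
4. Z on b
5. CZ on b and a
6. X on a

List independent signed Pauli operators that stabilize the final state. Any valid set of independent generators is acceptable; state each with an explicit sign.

The stabilizer group can be generated by +IX, +ZI, among other valid generating sets.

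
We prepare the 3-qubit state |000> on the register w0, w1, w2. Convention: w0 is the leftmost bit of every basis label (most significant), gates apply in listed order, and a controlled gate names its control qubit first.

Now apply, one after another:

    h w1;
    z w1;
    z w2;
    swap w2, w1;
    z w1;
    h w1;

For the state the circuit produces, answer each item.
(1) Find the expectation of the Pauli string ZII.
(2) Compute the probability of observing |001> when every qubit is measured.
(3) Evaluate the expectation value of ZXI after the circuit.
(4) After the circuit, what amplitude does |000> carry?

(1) The expectation value of ZII is 1.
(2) Outcome |001> occurs with probability 1/4.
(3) In the final state, ZXI has expectation 1.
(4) |000> carries amplitude 1/2 in the final state.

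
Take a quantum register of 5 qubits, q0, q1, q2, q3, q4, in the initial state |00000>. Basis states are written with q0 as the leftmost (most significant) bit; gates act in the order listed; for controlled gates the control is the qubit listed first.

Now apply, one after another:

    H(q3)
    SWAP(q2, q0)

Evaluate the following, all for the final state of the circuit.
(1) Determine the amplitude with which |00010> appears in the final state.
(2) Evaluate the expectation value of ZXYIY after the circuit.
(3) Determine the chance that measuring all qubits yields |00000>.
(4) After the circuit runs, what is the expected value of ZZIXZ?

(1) |00010> carries amplitude sqrt(2)/2 in the final state.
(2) The expectation value of ZXYIY is 0.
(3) Outcome |00000> occurs with probability 1/2.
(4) The observable ZZIXZ averages to 1.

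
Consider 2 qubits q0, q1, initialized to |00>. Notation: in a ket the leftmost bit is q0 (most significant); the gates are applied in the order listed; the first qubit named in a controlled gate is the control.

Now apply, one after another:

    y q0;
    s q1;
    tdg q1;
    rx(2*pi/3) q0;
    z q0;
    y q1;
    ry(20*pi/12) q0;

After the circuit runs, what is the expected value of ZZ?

The expectation value of ZZ is -1/4.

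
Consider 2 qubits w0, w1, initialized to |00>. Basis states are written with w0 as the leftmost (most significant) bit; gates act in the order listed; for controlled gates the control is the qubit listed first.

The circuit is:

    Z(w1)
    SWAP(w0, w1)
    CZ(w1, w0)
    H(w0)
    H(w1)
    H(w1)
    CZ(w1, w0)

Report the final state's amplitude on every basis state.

After the circuit, the state carries amplitude sqrt(2)/2 on |00>, 0 on |01>, sqrt(2)/2 on |10>, 0 on |11>.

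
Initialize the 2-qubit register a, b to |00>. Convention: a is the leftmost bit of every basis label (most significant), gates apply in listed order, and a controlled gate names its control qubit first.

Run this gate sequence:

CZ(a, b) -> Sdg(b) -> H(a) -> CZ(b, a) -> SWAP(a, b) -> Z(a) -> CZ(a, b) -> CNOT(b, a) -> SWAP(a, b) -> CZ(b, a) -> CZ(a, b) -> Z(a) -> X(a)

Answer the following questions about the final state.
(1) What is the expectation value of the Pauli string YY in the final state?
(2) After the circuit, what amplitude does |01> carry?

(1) The observable YY averages to -1.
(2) The amplitude on |01> is -sqrt(2)/2.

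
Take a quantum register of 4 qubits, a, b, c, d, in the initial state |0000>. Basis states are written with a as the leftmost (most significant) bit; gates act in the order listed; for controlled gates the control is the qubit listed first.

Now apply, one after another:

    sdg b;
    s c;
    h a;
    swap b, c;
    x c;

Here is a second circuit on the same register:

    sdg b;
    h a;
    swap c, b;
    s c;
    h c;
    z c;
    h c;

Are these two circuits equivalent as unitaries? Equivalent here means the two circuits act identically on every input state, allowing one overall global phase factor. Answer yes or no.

No — the two circuits implement different unitaries, even allowing a global phase.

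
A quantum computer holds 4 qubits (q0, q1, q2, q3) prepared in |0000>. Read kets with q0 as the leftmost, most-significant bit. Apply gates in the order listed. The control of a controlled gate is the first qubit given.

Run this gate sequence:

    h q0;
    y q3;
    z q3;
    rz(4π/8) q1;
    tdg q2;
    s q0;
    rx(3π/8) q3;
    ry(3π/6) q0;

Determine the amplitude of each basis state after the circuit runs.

The final amplitudes are (1 - I)*exp(3*I*pi/4)*sin(3*pi/16)/2 on |0000>, -sqrt(2)*cos(3*pi/16)/2 on |0001>, -sqrt(2)*sin(3*pi/16)/2 on |1000>, -(1 - I)*exp(3*I*pi/4)*cos(3*pi/16)/2 on |1001>, and 0 on every other basis state.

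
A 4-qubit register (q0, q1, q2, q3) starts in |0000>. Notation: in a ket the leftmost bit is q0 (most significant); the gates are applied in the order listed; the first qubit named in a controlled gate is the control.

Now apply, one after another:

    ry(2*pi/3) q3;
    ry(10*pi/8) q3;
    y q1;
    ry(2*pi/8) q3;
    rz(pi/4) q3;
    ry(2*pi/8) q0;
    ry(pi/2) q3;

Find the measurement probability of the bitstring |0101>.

The probability of measuring |0101> is 3*sqrt(2)/16 + 5/16.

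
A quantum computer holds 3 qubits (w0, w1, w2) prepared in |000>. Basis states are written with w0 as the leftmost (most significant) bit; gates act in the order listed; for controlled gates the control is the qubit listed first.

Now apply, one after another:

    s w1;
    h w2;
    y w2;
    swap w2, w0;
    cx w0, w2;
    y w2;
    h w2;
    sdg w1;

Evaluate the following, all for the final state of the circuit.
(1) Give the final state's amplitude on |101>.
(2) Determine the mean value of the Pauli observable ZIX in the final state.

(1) The amplitude on |101> is 1/2.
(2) The observable ZIX averages to -1.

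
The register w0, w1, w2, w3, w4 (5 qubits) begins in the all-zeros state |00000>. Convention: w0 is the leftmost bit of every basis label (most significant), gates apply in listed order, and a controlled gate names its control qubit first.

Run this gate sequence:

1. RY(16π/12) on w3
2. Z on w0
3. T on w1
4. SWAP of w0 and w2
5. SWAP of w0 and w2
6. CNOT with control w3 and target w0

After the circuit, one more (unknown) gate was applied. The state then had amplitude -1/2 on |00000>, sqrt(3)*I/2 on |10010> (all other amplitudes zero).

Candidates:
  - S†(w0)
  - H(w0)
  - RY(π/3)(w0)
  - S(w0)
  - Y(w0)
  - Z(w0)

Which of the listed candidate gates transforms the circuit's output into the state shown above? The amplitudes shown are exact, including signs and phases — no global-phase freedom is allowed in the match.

It was S(w0) that produced the state shown. Key observation: gates 4-5 undo each other exactly, leaving only the rest of the circuit to track.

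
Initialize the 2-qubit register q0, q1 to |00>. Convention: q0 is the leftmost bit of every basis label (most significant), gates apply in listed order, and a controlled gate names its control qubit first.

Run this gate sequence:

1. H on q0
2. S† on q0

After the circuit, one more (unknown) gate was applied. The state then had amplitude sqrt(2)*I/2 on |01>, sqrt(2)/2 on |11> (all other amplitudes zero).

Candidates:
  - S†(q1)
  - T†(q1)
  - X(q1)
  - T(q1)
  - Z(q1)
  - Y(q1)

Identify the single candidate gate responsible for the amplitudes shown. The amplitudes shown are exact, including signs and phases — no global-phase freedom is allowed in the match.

The applied gate was Y(q1).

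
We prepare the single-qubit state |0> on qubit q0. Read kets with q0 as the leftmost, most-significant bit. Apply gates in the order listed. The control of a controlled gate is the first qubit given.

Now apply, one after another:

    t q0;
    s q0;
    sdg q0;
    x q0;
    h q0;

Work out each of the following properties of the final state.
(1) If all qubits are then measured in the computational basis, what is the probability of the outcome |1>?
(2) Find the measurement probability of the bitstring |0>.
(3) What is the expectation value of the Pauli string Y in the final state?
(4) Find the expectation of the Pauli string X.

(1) Outcome |1> occurs with probability 1/2.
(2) The probability of measuring |0> is 1/2.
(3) The expectation value of Y is 0.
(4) The observable X averages to -1.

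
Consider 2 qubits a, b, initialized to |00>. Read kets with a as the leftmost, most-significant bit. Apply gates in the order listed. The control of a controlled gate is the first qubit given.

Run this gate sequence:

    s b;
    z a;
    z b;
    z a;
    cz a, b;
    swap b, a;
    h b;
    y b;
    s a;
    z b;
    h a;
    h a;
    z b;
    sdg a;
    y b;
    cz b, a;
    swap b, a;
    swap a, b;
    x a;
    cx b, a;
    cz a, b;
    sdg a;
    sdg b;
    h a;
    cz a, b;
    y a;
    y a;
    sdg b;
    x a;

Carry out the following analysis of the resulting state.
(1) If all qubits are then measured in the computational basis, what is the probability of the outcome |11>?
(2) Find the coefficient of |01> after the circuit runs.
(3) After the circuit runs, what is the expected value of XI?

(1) The probability of measuring |11> is 1/4. Key observation: the block from step 8 through step 15 cancels to the identity and can be dropped.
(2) |01> carries amplitude 1/2 in the final state.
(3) The observable XI averages to -1.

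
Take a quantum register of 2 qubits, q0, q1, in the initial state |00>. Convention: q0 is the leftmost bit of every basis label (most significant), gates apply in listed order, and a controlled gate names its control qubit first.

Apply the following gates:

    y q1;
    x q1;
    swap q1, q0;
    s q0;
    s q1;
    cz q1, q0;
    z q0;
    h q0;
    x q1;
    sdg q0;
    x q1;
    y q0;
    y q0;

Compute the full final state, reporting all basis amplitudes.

The resulting statevector has amplitude sqrt(2)*I/2 on |00>, 0 on |01>, sqrt(2)/2 on |10>, 0 on |11>.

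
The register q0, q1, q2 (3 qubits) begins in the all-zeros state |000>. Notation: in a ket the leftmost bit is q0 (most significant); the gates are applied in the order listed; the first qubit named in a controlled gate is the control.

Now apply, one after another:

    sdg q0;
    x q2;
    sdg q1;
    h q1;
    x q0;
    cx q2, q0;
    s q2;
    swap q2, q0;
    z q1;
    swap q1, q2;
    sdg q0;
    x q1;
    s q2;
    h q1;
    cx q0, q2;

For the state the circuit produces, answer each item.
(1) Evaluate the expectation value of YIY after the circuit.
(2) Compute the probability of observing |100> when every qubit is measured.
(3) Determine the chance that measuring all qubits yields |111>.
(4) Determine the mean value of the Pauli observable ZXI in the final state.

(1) The observable YIY averages to 0.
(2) The probability of measuring |100> is 1/4.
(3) The probability of measuring |111> is 1/4.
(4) The expectation value of ZXI is 1.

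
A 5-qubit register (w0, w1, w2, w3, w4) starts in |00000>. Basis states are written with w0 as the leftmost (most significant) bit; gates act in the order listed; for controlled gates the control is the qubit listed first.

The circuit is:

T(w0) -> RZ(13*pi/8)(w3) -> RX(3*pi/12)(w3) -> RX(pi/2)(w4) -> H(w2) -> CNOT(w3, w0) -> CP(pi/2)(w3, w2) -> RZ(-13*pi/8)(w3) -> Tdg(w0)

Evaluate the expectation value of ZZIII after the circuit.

The observable ZZIII averages to sqrt(2)/2.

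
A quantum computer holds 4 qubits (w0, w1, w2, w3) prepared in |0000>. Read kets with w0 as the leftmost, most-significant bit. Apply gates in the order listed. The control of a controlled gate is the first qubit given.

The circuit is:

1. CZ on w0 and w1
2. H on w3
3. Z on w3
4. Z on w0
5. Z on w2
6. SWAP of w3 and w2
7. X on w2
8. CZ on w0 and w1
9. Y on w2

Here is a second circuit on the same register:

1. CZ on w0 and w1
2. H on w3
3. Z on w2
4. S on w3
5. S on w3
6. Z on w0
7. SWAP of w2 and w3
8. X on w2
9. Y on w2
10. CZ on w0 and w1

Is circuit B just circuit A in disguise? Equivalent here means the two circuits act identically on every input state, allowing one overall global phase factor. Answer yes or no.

Yes — the two circuits implement the same unitary up to a global phase.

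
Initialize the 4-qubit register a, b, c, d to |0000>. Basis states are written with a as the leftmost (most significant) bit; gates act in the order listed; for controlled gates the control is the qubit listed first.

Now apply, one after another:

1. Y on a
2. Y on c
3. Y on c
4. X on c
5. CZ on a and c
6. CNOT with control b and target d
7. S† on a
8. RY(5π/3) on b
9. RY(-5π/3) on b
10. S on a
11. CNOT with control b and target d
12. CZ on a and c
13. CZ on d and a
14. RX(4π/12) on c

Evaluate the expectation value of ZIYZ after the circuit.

The expectation value of ZIYZ is -sqrt(3)/2. Key observation: gates 5-12 undo each other exactly, leaving only the rest of the circuit to track.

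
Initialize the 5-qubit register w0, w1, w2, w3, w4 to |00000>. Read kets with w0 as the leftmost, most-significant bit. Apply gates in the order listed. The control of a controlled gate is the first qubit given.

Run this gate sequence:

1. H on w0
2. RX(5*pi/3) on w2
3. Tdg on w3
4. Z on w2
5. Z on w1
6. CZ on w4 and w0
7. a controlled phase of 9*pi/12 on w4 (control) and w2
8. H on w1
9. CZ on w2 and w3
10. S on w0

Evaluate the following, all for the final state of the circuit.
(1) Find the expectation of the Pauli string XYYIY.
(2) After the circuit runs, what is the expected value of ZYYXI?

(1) In the final state, XYYIY has expectation 0.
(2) In the final state, ZYYXI has expectation 0.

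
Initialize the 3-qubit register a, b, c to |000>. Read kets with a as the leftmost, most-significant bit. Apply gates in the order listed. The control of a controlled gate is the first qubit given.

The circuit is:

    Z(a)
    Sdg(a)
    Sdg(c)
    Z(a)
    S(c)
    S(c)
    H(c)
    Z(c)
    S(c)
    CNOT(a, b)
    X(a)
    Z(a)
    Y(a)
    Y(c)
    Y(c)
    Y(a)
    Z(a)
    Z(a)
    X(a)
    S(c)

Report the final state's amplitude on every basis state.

After the circuit, the state carries amplitude -sqrt(2)/2 on |000>, -sqrt(2)/2 on |001>, and 0 on every other basis state. Key observation: gates 12-17 undo each other exactly, leaving only the rest of the circuit to track.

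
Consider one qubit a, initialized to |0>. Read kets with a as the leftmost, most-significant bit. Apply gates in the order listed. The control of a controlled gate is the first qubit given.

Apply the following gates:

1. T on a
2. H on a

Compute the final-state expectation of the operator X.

The expectation value of X is 1.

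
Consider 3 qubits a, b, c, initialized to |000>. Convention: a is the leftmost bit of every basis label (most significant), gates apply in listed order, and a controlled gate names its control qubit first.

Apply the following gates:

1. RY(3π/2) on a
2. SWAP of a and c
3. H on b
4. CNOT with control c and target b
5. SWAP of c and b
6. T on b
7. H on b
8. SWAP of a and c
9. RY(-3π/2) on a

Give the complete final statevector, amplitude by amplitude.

The resulting statevector has amplitude 1/2 - exp(I*pi/4)/2 on |100>, 1/2 + exp(I*pi/4)/2 on |110>, and 0 on every other basis state.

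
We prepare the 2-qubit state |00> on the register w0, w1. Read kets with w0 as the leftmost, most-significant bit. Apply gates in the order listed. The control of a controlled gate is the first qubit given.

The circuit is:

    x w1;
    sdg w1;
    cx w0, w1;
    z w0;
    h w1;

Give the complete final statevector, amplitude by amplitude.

After the circuit, the state carries amplitude -sqrt(2)*I/2 on |00>, sqrt(2)*I/2 on |01>, 0 on |10>, 0 on |11>.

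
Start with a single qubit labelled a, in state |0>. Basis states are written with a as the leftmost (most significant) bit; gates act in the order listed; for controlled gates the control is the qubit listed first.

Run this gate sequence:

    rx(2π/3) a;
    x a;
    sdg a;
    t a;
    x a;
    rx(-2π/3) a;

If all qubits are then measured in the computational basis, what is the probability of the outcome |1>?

Outcome |1> occurs with probability 3/8 - 3*sqrt(2)/16.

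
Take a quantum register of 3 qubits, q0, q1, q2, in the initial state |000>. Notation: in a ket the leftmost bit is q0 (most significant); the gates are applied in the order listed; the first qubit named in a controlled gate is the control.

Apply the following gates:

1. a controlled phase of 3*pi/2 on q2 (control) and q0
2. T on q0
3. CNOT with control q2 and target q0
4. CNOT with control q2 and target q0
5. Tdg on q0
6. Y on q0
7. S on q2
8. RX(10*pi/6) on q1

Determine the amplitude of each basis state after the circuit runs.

The final amplitudes are -sqrt(3)*I/2 on |100>, 1/2 on |110>, and 0 on every other basis state. Key observation: the block from step 2 through step 5 cancels to the identity and can be dropped.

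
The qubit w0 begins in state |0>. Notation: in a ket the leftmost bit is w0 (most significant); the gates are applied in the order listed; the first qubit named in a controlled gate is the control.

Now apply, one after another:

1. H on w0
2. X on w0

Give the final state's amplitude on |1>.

|1> carries amplitude sqrt(2)/2 in the final state.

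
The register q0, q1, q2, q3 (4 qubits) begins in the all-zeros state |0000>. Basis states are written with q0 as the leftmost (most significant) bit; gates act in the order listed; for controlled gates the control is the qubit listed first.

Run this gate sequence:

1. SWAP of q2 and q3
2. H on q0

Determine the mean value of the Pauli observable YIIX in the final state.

The expectation value of YIIX is 0.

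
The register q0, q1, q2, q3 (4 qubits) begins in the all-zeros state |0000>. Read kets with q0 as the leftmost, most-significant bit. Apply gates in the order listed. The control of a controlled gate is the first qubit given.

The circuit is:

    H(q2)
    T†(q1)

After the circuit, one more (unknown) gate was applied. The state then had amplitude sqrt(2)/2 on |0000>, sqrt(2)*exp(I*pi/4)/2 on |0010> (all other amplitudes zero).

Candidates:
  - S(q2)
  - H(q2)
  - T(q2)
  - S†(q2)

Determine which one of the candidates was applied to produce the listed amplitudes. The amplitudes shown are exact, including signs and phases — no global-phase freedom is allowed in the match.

The applied gate was T(q2).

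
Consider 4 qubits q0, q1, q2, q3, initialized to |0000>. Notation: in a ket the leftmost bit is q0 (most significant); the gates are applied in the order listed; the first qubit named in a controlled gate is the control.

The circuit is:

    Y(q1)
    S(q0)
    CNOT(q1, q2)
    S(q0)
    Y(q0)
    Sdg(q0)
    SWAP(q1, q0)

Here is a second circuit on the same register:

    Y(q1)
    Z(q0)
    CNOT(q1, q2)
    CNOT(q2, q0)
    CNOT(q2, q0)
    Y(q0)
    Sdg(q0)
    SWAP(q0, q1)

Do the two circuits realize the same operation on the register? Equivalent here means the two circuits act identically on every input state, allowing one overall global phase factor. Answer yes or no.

Yes — the two circuits implement the same unitary up to a global phase.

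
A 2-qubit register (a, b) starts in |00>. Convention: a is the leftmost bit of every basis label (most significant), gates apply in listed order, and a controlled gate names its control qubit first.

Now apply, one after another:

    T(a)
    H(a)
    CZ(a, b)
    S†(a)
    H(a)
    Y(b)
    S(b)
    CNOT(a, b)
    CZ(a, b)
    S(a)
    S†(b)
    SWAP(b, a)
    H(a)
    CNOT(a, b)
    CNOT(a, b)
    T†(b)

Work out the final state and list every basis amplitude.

After the circuit, the state carries amplitude sqrt(2)*(1 + I)/4 on |00>, sqrt(2)*(-1 + I)*exp(3*I*pi/4)/4 on |01>, sqrt(2)*(-1 - I)/4 on |10>, sqrt(2)*(-1 + I)*exp(3*I*pi/4)/4 on |11>.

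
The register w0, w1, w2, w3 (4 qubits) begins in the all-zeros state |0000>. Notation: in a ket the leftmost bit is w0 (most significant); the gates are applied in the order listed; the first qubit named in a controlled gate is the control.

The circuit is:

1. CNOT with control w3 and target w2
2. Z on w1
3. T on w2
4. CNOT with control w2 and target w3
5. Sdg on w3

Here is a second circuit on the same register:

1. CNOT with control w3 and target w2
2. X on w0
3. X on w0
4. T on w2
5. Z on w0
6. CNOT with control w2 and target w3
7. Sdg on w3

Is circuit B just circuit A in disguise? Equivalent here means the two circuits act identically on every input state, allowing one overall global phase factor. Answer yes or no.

No — the two circuits implement different unitaries, even allowing a global phase.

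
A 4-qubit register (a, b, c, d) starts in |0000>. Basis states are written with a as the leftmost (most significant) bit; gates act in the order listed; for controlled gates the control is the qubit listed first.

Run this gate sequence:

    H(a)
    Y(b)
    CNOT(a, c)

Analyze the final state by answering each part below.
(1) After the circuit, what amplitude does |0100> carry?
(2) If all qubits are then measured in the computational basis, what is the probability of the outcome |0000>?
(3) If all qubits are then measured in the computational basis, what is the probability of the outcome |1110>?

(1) The final state's coefficient on |0100> equals sqrt(2)*I/2.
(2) The probability of measuring |0000> is 0.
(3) A full measurement returns |1110> with probability 1/2.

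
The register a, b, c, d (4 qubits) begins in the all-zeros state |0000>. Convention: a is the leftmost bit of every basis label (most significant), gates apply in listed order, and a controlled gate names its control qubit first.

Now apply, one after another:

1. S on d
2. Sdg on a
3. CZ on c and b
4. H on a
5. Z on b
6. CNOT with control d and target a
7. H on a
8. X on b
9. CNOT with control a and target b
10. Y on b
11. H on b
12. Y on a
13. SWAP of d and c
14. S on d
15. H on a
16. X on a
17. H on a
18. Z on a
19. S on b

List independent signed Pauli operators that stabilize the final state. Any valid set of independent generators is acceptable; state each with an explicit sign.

The final state is stabilized by the group generated by +IYII, -ZIII, +IIZI, +IIIZ; other independent generating sets are equally valid. Key observation: the block from step 15 through step 18 cancels to the identity and can be dropped.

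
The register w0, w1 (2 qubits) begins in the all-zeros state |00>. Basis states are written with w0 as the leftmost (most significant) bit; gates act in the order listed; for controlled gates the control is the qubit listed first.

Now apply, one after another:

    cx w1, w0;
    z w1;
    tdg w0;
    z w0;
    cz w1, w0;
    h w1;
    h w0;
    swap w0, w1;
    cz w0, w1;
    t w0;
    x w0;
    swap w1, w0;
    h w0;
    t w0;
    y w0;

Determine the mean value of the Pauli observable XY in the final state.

In the final state, XY has expectation 1.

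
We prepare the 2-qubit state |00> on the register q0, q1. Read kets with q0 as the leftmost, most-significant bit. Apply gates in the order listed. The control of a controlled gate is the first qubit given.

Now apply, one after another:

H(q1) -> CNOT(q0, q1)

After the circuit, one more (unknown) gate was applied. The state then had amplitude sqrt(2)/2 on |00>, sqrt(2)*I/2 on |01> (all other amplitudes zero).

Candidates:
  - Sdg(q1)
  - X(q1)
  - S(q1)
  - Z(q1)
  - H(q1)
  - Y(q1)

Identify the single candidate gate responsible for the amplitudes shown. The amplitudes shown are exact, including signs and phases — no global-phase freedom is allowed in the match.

The applied gate was S(q1).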